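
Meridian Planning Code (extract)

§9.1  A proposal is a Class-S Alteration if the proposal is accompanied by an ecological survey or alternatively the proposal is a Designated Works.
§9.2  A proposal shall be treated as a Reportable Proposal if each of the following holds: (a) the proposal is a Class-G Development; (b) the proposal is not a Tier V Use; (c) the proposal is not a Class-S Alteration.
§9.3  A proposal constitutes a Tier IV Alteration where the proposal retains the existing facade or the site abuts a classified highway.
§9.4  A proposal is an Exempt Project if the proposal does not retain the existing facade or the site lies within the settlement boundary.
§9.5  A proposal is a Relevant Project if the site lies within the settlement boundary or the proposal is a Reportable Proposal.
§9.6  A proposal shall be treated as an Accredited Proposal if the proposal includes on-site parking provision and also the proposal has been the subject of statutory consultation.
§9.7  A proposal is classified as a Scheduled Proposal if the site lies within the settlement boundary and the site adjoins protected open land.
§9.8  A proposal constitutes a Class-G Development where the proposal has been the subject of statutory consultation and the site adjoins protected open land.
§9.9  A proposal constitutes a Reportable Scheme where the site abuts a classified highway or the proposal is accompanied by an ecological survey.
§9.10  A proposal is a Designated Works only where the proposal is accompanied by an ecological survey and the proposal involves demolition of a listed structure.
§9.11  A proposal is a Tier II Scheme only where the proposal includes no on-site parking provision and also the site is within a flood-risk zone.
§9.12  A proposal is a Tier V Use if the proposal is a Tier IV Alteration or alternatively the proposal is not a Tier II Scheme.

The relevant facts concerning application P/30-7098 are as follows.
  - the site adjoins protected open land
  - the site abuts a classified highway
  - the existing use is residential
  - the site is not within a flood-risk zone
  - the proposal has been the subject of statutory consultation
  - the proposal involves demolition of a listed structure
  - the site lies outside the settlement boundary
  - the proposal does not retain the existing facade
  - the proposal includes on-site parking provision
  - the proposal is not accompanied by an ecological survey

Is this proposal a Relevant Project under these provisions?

No

§9.8 — Class-G Development: [the proposal has been the subject of statutory consultation? yes] AND [the site adjoins protected open land? yes] → satisfied.
§9.3 — Tier IV Alteration: [the proposal retains the existing facade? no] OR [the site abuts a classified highway? yes] → satisfied.
§9.11 — Tier II Scheme: [the proposal includes no on-site parking provision? no] AND [the site is within a flood-risk zone? no] → not satisfied.
§9.12 — Tier V Use: [Tier IV Alteration (§9.3)? yes] OR [not a Tier II Scheme (§9.11)? yes] → satisfied.
§9.10 — Designated Works: [the proposal is accompanied by an ecological survey? no] AND [the proposal involves demolition of a listed structure? yes] → not satisfied.
§9.1 — Class-S Alteration: [the proposal is accompanied by an ecological survey? no] OR [Designated Works (§9.10)? no] → not satisfied.
§9.2 — Reportable Proposal: [Class-G Development (§9.8)? yes] AND [not a Tier V Use (§9.12)? no] AND [not a Class-S Alteration (§9.1)? yes] → not satisfied.
§9.5 — Relevant Project: [the site lies within the settlement boundary? no] OR [Reportable Proposal (§9.2)? no] → not satisfied.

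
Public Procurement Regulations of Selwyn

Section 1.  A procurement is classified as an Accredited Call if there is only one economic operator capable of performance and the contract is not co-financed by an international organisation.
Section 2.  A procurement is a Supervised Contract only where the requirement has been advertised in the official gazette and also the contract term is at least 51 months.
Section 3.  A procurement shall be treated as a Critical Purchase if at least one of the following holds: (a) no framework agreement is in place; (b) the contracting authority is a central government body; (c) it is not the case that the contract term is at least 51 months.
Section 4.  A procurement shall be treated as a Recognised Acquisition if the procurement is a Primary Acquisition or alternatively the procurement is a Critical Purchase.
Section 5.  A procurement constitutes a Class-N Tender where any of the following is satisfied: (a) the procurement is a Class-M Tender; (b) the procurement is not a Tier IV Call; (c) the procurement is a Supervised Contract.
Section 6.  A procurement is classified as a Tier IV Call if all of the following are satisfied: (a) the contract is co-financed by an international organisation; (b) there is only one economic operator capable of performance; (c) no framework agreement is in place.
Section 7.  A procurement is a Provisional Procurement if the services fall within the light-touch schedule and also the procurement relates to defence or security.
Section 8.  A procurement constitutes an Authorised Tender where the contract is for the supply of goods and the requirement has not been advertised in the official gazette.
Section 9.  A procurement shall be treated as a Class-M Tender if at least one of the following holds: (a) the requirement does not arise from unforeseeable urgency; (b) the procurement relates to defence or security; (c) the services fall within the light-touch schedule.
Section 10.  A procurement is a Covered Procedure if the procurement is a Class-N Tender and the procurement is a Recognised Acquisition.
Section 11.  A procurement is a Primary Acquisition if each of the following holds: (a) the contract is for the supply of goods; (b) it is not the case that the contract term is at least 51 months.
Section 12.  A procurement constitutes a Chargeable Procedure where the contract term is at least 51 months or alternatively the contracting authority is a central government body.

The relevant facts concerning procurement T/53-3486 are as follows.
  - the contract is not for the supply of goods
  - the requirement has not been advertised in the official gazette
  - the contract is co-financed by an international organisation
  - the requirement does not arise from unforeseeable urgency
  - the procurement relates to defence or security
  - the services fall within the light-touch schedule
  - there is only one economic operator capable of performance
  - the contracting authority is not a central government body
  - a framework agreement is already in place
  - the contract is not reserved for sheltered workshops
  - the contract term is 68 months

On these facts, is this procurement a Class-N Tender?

section 9 — Class-M Tender: [the requirement does not arise from unforeseeable urgency? yes] OR [the procurement relates to defence or security? yes] OR [the services fall within the light-touch schedule? yes] → satisfied.
section 6 — Tier IV Call: [the contract is co-financed by an international organisation? yes] AND [there is only one economic operator capable of performance? yes] AND [no framework agreement is in place? no] → not satisfied.
section 2 — Supervised Contract: [the requirement has been advertised in the official gazette? no] AND [contract term: 68 months ≥ 51 months? yes] → not satisfied.
section 5 — Class-N Tender: [Class-M Tender (section 9)? yes] OR [not a Tier IV Call (section 6)? yes] OR [Supervised Contract (section 2)? no] → satisfied.

Yes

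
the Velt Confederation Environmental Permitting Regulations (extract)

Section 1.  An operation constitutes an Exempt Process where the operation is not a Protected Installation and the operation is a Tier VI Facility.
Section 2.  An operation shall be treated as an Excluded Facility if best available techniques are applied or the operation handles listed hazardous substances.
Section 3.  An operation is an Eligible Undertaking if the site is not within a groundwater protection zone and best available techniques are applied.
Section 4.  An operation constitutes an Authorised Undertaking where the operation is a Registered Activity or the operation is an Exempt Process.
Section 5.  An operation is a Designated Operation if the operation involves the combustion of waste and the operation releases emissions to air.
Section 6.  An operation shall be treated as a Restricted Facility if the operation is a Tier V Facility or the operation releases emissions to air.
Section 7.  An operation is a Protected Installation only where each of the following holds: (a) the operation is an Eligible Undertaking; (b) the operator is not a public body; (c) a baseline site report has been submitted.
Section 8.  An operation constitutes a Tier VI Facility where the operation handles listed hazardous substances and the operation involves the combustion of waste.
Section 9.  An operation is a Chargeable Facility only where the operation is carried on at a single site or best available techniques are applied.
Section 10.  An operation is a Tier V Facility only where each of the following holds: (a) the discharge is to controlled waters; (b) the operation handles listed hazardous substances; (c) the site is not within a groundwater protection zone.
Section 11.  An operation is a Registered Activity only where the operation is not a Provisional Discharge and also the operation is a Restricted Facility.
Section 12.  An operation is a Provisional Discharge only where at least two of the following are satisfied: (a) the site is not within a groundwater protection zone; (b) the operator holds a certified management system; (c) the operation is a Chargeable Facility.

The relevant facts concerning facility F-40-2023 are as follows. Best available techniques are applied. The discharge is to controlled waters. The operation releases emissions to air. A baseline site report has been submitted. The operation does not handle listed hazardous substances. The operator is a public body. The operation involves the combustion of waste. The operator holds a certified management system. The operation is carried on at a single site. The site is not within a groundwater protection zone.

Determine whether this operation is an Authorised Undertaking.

No

section 9 — Chargeable Facility: [the operation is carried on at a single site? yes] OR [best available techniques are applied? yes] → satisfied.
section 12 — Provisional Discharge: the site is not within a groundwater protection zone? yes; the operator holds a certified management system? yes; Chargeable Facility (section 9)? yes — 3 of 3 hold (need ≥2) → satisfied.
section 10 — Tier V Facility: [the discharge is to controlled waters? yes] AND [the operation handles listed hazardous substances? no] AND [the site is not within a groundwater protection zone? yes] → not satisfied.
section 6 — Restricted Facility: [Tier V Facility (section 10)? no] OR [the operation releases emissions to air? yes] → satisfied.
section 11 — Registered Activity: [not a Provisional Discharge (section 12)? no] AND [Restricted Facility (section 6)? yes] → not satisfied.
section 3 — Eligible Undertaking: [the site is not within a groundwater protection zone? yes] AND [best available techniques are applied? yes] → satisfied.
section 7 — Protected Installation: [Eligible Undertaking (section 3)? yes] AND [the operator is not a public body? no] AND [a baseline site report has been submitted? yes] → not satisfied.
section 8 — Tier VI Facility: [the operation handles listed hazardous substances? no] AND [the operation involves the combustion of waste? yes] → not satisfied.
section 1 — Exempt Process: [not a Protected Installation (section 7)? yes] AND [Tier VI Facility (section 8)? no] → not satisfied.
section 4 — Authorised Undertaking: [Registered Activity (section 11)? no] OR [Exempt Process (section 1)? no] → not satisfied.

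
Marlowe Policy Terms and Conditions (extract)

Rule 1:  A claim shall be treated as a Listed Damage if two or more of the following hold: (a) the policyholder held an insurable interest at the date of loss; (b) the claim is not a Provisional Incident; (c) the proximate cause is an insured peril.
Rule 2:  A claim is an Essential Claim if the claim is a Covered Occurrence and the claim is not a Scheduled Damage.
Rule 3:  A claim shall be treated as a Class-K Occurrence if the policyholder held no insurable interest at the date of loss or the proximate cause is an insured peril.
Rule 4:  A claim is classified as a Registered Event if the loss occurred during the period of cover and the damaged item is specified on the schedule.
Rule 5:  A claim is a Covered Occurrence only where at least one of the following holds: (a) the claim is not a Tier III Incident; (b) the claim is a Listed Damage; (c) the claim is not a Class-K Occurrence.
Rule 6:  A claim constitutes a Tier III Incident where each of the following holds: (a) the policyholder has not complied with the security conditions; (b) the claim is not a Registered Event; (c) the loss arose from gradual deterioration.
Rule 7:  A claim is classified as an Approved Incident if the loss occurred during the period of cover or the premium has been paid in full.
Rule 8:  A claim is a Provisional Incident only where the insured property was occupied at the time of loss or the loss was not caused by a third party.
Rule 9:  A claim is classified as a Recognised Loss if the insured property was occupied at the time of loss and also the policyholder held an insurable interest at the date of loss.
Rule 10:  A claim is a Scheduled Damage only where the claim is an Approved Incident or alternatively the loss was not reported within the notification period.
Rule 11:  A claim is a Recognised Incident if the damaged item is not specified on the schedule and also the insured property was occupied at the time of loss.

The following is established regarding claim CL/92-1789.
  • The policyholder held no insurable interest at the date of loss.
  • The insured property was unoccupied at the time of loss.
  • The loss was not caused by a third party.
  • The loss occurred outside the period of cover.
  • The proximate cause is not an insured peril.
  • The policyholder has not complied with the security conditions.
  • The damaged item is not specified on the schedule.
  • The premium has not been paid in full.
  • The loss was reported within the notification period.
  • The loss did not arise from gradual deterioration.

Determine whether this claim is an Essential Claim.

Yes

rule 4 — Registered Event: [the loss occurred during the period of cover? no] AND [the damaged item is specified on the schedule? no] → not satisfied.
rule 6 — Tier III Incident: [the policyholder has not complied with the security conditions? yes] AND [not a Registered Event (rule 4)? yes] AND [the loss arose from gradual deterioration? no] → not satisfied.
rule 8 — Provisional Incident: [the insured property was occupied at the time of loss? no] OR [the loss was not caused by a third party? yes] → satisfied.
rule 1 — Listed Damage: the policyholder held an insurable interest at the date of loss? no; not a Provisional Incident (rule 8)? no; the proximate cause is an insured peril? no — 0 of 3 hold (need ≥2) → not satisfied.
rule 3 — Class-K Occurrence: [the policyholder held no insurable interest at the date of loss? yes] OR [the proximate cause is an insured peril? no] → satisfied.
rule 5 — Covered Occurrence: [not a Tier III Incident (rule 6)? yes] OR [Listed Damage (rule 1)? no] OR [not a Class-K Occurrence (rule 3)? no] → satisfied.
rule 7 — Approved Incident: [the loss occurred during the period of cover? no] OR [the premium has been paid in full? no] → not satisfied.
rule 10 — Scheduled Damage: [Approved Incident (rule 7)? no] OR [the loss was not reported within the notification period? no] → not satisfied.
rule 2 — Essential Claim: [Covered Occurrence (rule 5)? yes] AND [not a Scheduled Damage (rule 10)? yes] → satisfied.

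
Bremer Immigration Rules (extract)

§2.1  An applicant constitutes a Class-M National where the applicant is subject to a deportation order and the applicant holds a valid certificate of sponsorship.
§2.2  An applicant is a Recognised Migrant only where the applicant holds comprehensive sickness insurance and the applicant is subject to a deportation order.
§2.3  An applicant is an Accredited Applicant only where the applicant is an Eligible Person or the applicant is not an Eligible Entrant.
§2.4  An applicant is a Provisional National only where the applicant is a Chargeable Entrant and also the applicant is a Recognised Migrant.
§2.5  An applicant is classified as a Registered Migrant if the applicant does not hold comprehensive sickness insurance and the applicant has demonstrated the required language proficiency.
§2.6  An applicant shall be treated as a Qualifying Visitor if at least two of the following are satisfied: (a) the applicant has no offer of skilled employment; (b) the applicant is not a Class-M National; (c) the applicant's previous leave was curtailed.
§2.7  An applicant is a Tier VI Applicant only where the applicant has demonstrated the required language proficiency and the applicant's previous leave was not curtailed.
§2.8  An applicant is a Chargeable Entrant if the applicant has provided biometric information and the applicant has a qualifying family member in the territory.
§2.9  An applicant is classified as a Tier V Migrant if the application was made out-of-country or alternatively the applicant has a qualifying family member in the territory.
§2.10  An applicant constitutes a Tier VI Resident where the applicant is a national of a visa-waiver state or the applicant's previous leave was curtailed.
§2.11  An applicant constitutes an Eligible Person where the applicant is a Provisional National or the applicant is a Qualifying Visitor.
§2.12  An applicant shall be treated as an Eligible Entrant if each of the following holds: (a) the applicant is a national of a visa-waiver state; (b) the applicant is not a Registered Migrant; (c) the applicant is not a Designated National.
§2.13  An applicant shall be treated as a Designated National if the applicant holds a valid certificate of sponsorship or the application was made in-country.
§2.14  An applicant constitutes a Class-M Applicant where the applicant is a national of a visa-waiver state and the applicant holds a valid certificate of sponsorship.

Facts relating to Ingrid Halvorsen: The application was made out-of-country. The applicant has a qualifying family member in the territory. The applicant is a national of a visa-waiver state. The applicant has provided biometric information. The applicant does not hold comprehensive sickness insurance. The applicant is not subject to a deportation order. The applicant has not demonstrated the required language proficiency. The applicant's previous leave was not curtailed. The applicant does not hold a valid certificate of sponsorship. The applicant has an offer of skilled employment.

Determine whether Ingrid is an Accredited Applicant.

No

§2.8 — Chargeable Entrant: [the applicant has provided biometric information? yes] AND [the applicant has a qualifying family member in the territory? yes] → satisfied.
§2.2 — Recognised Migrant: [the applicant holds comprehensive sickness insurance? no] AND [the applicant is subject to a deportation order? no] → not satisfied.
§2.4 — Provisional National: [Chargeable Entrant (§2.8)? yes] AND [Recognised Migrant (§2.2)? no] → not satisfied.
§2.1 — Class-M National: [the applicant is subject to a deportation order? no] AND [the applicant holds a valid certificate of sponsorship? no] → not satisfied.
§2.6 — Qualifying Visitor: the applicant has no offer of skilled employment? no; not a Class-M National (§2.1)? yes; the applicant's previous leave was curtailed? no — 1 of 3 hold (need ≥2) → not satisfied.
§2.11 — Eligible Person: [Provisional National (§2.4)? no] OR [Qualifying Visitor (§2.6)? no] → not satisfied.
§2.5 — Registered Migrant: [the applicant does not hold comprehensive sickness insurance? yes] AND [the applicant has demonstrated the required language proficiency? no] → not satisfied.
§2.13 — Designated National: [the applicant holds a valid certificate of sponsorship? no] OR [the application was made in-country? no] → not satisfied.
§2.12 — Eligible Entrant: [the applicant is a national of a visa-waiver state? yes] AND [not a Registered Migrant (§2.5)? yes] AND [not a Designated National (§2.13)? yes] → satisfied.
§2.3 — Accredited Applicant: [Eligible Person (§2.11)? no] OR [not an Eligible Entrant (§2.12)? no] → not satisfied.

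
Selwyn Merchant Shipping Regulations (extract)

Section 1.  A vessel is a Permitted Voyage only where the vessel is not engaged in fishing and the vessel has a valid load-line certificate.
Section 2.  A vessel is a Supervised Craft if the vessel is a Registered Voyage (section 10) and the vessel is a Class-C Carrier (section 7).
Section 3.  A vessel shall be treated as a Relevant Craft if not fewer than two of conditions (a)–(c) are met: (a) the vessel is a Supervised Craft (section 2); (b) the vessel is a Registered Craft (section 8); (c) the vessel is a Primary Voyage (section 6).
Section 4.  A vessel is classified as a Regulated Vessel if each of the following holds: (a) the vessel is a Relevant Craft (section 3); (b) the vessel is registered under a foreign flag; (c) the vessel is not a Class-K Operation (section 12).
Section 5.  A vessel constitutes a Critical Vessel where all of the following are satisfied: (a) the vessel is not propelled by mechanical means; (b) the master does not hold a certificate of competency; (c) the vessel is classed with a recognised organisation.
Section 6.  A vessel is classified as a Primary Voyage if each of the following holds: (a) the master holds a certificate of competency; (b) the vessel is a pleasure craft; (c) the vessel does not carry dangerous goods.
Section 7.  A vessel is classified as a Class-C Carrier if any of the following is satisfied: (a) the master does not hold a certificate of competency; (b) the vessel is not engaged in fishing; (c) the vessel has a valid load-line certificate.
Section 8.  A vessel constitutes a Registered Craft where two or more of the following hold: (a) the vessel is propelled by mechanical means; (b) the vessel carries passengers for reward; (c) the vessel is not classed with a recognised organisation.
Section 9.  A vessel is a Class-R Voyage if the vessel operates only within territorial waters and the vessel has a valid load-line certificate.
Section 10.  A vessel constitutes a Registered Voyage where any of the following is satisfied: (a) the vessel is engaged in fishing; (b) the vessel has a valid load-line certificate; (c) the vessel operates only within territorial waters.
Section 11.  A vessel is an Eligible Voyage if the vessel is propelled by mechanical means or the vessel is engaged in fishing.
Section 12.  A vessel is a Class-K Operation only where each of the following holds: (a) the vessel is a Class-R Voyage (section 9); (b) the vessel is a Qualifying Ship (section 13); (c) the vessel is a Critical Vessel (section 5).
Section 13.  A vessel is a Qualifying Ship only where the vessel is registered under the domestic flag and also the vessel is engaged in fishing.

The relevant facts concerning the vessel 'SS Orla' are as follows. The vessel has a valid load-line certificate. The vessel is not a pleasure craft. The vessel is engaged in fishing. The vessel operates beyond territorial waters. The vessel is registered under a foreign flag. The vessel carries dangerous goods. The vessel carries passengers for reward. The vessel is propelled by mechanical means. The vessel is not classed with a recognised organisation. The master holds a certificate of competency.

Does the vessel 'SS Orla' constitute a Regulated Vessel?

section 10 — Registered Voyage: [the vessel is engaged in fishing? yes] OR [the vessel has a valid load-line certificate? yes] OR [the vessel operates only within territorial waters? no] → satisfied.
section 7 — Class-C Carrier: [the master does not hold a certificate of competency? no] OR [the vessel is not engaged in fishing? no] OR [the vessel has a valid load-line certificate? yes] → satisfied.
section 2 — Supervised Craft: [Registered Voyage (section 10)? yes] AND [Class-C Carrier (section 7)? yes] → satisfied.
section 8 — Registered Craft: the vessel is propelled by mechanical means? yes; the vessel carries passengers for reward? yes; the vessel is not classed with a recognised organisation? yes — 3 of 3 hold (need ≥2) → satisfied.
section 6 — Primary Voyage: [the master holds a certificate of competency? yes] AND [the vessel is a pleasure craft? no] AND [the vessel does not carry dangerous goods? no] → not satisfied.
section 3 — Relevant Craft: Supervised Craft (section 2)? yes; Registered Craft (section 8)? yes; Primary Voyage (section 6)? no — 2 of 3 hold (need ≥2) → satisfied.
section 9 — Class-R Voyage: [the vessel operates only within territorial waters? no] AND [the vessel has a valid load-line certificate? yes] → not satisfied.
section 13 — Qualifying Ship: [the vessel is registered under the domestic flag? no] AND [the vessel is engaged in fishing? yes] → not satisfied.
section 5 — Critical Vessel: [the vessel is not propelled by mechanical means? no] AND [the master does not hold a certificate of competency? no] AND [the vessel is classed with a recognised organisation? no] → not satisfied.
section 12 — Class-K Operation: [Class-R Voyage (section 9)? no] AND [Qualifying Ship (section 13)? no] AND [Critical Vessel (section 5)? no] → not satisfied.
section 4 — Regulated Vessel: [Relevant Craft (section 3)? yes] AND [the vessel is registered under a foreign flag? yes] AND [not a Class-K Operation (section 12)? yes] → satisfied.

Yes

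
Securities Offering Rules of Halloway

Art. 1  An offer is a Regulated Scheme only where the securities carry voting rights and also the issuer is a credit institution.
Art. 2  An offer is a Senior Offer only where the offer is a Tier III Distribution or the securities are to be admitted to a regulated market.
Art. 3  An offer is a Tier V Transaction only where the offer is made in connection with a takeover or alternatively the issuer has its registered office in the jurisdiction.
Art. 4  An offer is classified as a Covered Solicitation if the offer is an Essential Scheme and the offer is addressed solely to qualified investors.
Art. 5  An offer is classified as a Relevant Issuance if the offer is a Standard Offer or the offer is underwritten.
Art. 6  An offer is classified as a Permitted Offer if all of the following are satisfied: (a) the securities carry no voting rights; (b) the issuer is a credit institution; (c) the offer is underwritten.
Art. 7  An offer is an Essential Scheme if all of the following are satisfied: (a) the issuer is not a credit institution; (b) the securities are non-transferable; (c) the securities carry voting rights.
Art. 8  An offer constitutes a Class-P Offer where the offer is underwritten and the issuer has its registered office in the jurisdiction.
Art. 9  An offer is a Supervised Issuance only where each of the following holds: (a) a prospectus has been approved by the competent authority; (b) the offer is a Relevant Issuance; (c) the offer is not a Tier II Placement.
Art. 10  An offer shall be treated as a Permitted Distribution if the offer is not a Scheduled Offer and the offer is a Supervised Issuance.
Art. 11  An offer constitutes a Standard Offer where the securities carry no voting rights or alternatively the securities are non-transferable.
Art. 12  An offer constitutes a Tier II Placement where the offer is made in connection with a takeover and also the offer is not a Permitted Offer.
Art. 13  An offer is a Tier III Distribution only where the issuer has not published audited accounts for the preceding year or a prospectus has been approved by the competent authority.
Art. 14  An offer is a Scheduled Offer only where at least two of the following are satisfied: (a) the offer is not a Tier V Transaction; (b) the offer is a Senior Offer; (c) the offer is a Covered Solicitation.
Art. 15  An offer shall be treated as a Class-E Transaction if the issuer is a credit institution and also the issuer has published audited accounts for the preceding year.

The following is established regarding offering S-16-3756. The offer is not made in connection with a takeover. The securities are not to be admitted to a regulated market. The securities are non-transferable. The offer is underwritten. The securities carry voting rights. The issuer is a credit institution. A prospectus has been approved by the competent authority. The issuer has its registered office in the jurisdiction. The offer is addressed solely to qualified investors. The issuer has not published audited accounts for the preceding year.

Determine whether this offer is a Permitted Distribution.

Yes

Under article 3: the offer is made in connection with a takeover? no; or the issuer has its registered office in the jurisdiction? yes. So the offer is a Tier V Transaction.
Under article 13: the issuer has not published audited accounts for the preceding year? yes; or a prospectus has been approved by the competent authority? yes. So the offer is a Tier III Distribution.
Under article 2: Tier III Distribution (article 13)? yes; or the securities are to be admitted to a regulated market? no. So the offer is a Senior Offer.
Under article 7: the issuer is not a credit institution? no; and the securities are non-transferable? yes; and the securities carry voting rights? yes. So the offer is not an Essential Scheme.
Under article 4: Essential Scheme (article 7)? no; and the offer is addressed solely to qualified investors? yes. So the offer is not a Covered Solicitation.
Under article 14: not a Tier V Transaction (article 3)? no; Senior Offer (article 2)? yes; Covered Solicitation (article 4)? no — 1 of 3 hold (need ≥2) → not satisfied.
Under article 11: the securities carry no voting rights? no; or the securities are non-transferable? yes. So the offer is a Standard Offer.
Under article 5: Standard Offer (article 11)? yes; or the offer is underwritten? yes. So the offer is a Relevant Issuance.
Under article 6: the securities carry no voting rights? no; and the issuer is a credit institution? yes; and the offer is underwritten? yes. So the offer is not a Permitted Offer.
Under article 12: the offer is made in connection with a takeover? no; and not a Permitted Offer (article 6)? yes. So the offer is not a Tier II Placement.
Under article 9: a prospectus has been approved by the competent authority? yes; and Relevant Issuance (article 5)? yes; and not a Tier II Placement (article 12)? yes. So the offer is a Supervised Issuance.
Under article 10: not a Scheduled Offer (article 14)? yes; and Supervised Issuance (article 9)? yes. So the offer is a Permitted Distribution.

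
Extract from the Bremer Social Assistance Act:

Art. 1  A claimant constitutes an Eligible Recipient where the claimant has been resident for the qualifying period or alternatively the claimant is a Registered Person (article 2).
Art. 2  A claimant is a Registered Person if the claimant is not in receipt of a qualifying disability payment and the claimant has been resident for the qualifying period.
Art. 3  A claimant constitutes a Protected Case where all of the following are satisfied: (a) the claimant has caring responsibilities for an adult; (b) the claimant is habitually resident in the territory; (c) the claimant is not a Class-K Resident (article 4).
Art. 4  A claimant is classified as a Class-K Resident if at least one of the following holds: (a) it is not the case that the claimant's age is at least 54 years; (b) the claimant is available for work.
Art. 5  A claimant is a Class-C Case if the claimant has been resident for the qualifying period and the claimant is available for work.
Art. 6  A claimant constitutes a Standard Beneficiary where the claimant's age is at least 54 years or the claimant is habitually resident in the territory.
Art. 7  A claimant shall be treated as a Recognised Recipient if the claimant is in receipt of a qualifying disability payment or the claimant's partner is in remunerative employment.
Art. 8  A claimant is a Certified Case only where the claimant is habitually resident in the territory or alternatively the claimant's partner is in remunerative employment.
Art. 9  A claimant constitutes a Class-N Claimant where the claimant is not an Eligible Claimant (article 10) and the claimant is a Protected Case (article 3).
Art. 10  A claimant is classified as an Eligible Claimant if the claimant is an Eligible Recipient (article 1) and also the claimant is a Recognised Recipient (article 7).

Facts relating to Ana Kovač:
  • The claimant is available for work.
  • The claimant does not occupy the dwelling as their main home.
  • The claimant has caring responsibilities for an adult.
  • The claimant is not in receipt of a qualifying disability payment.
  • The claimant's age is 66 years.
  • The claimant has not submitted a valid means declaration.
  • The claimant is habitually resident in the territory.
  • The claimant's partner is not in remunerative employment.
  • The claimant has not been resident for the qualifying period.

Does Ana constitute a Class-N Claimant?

article 2 — Registered Person: [the claimant is not in receipt of a qualifying disability payment? yes] AND [the claimant has been resident for the qualifying period? no] → not satisfied.
article 1 — Eligible Recipient: [the claimant has been resident for the qualifying period? no] OR [Registered Person (article 2)? no] → not satisfied.
article 7 — Recognised Recipient: [the claimant is in receipt of a qualifying disability payment? no] OR [the claimant's partner is in remunerative employment? no] → not satisfied.
article 10 — Eligible Claimant: [Eligible Recipient (article 1)? no] AND [Recognised Recipient (article 7)? no] → not satisfied.
article 4 — Class-K Resident: [claimant's age: 66 years ≥ 54 years? yes, so negated condition no] OR [the claimant is available for work? yes] → satisfied.
article 3 — Protected Case: [the claimant has caring responsibilities for an adult? yes] AND [the claimant is habitually resident in the territory? yes] AND [not a Class-K Resident (article 4)? no] → not satisfied.
article 9 — Class-N Claimant: [not an Eligible Claimant (article 10)? yes] AND [Protected Case (article 3)? no] → not satisfied.

No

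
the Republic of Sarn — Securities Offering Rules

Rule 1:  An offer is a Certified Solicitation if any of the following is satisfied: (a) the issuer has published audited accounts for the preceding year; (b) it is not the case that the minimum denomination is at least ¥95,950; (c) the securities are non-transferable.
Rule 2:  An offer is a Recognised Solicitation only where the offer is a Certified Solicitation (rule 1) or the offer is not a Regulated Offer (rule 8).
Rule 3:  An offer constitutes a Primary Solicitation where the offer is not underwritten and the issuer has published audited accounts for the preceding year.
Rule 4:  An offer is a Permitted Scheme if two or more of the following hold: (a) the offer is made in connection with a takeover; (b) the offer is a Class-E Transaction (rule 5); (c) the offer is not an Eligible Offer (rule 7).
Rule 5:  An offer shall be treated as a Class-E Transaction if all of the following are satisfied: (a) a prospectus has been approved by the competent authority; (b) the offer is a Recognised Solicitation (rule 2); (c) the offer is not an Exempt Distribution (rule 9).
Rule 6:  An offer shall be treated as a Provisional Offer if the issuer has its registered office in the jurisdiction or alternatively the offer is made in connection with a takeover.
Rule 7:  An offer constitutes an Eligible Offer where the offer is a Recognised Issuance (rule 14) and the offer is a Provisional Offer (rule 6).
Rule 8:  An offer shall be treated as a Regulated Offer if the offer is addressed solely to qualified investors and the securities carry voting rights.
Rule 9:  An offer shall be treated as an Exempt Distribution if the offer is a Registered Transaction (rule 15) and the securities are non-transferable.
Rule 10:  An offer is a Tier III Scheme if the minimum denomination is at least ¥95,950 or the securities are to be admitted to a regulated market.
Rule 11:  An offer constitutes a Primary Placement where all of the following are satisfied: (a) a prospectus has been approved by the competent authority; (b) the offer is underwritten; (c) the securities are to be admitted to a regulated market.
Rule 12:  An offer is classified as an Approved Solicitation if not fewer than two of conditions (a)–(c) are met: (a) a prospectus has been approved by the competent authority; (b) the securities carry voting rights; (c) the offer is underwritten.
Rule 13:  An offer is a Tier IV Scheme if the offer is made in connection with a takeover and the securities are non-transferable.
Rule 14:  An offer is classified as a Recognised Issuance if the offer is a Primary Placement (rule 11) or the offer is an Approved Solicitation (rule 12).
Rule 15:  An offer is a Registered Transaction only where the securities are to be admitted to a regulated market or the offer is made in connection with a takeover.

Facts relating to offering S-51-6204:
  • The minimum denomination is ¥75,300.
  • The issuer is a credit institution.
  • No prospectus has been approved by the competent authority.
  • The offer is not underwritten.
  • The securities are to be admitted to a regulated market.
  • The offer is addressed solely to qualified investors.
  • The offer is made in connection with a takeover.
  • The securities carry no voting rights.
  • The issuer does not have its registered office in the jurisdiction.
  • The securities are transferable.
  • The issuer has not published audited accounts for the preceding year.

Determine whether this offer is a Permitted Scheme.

Yes

Under rule 1: the issuer has published audited accounts for the preceding year? no; or minimum denomination: ¥75,300 ≥ ¥95,950? no, so negated condition yes; or the securities are non-transferable? no. So the offer is a Certified Solicitation.
Under rule 8: the offer is addressed solely to qualified investors? yes; and the securities carry voting rights? no. So the offer is not a Regulated Offer.
Under rule 2: Certified Solicitation (rule 1)? yes; or not a Regulated Offer (rule 8)? yes. So the offer is a Recognised Solicitation.
Under rule 15: the securities are to be admitted to a regulated market? yes; or the offer is made in connection with a takeover? yes. So the offer is a Registered Transaction.
Under rule 9: Registered Transaction (rule 15)? yes; and the securities are non-transferable? no. So the offer is not an Exempt Distribution.
Under rule 5: a prospectus has been approved by the competent authority? no; and Recognised Solicitation (rule 2)? yes; and not an Exempt Distribution (rule 9)? yes. So the offer is not a Class-E Transaction.
Under rule 11: a prospectus has been approved by the competent authority? no; and the offer is underwritten? no; and the securities are to be admitted to a regulated market? yes. So the offer is not a Primary Placement.
Under rule 12: a prospectus has been approved by the competent authority? no; the securities carry voting rights? no; the offer is underwritten? no — 0 of 3 hold (need ≥2) → not satisfied.
Under rule 14: Primary Placement (rule 11)? no; or Approved Solicitation (rule 12)? no. So the offer is not a Recognised Issuance.
Under rule 6: the issuer has its registered office in the jurisdiction? no; or the offer is made in connection with a takeover? yes. So the offer is a Provisional Offer.
Under rule 7: Recognised Issuance (rule 14)? no; and Provisional Offer (rule 6)? yes. So the offer is not an Eligible Offer.
Under rule 4: the offer is made in connection with a takeover? yes; Class-E Transaction (rule 5)? no; not an Eligible Offer (rule 7)? yes — 2 of 3 hold (need ≥2) → satisfied.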